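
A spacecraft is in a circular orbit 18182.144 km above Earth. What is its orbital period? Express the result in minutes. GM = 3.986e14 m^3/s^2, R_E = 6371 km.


r = 24553.1440 km = 2.4553144e+07 m
T = 2*pi*sqrt(r^3/mu) = 2*pi*sqrt(1.4802032e+22 / 3.986e14)
T = 38288.8116 s = 638.1469 min

638.1469 minutes


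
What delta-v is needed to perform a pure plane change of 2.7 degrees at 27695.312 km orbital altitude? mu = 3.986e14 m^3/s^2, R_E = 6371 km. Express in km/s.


r = 34066.3120 km = 3.4066312e+07 m
V = sqrt(mu/r) = 3420.6299 m/s
di = 2.7 deg = 0.04712389 rad
dV = 2*V*sin(di/2) = 2*3420.6299*sin(0.02356194)
dV = 161.1785 m/s = 0.1611785 km/s

0.1612 km/s


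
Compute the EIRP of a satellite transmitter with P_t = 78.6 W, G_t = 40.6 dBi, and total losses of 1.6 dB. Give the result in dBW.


Pt = 78.6 W = 18.9542 dBW
EIRP = Pt_dBW + Gt - losses = 18.9542 + 40.6 - 1.6 = 57.9542 dBW

57.9542 dBW


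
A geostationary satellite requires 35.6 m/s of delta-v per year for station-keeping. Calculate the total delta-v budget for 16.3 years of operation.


dV = rate * years = 35.6 * 16.3
dV = 580.2800 m/s

580.2800 m/s


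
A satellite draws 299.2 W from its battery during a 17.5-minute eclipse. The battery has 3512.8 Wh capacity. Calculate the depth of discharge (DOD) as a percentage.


E_used = P * t / 60 = 299.2 * 17.5 / 60 = 87.2667 Wh
DOD = E_used / E_total * 100 = 87.2667 / 3512.8 * 100
DOD = 2.4842 %

2.4842 %


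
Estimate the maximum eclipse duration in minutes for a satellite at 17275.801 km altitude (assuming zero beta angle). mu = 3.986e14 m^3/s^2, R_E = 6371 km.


r = 23646.8010 km
T = 603.1406 min
Eclipse fraction = arcsin(R_E/r)/pi = arcsin(6371.0000/23646.8010)/pi
= arcsin(0.2694233)/pi = 0.08683308
Eclipse duration = 0.08683308 * 603.1406 = 52.3726 min

52.3726 minutes


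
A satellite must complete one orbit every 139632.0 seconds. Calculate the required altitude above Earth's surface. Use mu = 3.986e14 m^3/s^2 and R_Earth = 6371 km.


T = 139632.0 s
r = (mu*T^2/(4*pi^2))^(1/3) = (3.986e14 * 139632.0^2 / (4*pi^2))^(1/3)
r = 5.8172245e+07 m = 58172.2451 km
alt = r - R_E = 58172.2451 - 6371 = 51801.2451 km

51801.2451 km


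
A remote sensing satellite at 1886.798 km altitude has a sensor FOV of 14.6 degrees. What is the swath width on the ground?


FOV = 14.6 deg = 0.2548181 rad
swath = 2 * alt * tan(FOV/2) = 2 * 1886.798 * tan(0.127409)
swath = 2 * 1886.798 * 0.128103
swath = 483.4088 km

483.4088 km


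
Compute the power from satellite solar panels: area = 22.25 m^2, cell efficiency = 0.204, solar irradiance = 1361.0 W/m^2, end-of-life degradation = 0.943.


P = area * eta * S * degradation
P = 22.25 * 0.204 * 1361.0 * 0.943
P = 5825.4570 W

5825.4570 W


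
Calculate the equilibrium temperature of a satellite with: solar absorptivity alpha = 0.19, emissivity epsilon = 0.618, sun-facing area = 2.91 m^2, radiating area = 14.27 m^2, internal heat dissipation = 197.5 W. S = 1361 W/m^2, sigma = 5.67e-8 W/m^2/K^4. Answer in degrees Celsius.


Numerator = alpha*S*A_sun + Q_int = 0.19*1361*2.91 + 197.5 = 949.9969 W
Denominator = eps*sigma*A_rad = 0.618*5.67e-8*14.27 = 5.0002936e-07 W/K^4
T^4 = 1.8998822e+09 K^4
T = 208.7765 K = -64.3735 C

-64.3735 degrees Celsius


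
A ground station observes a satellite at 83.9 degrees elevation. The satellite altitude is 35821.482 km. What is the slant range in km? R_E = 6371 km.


h = 35821.482 km, el = 83.9 deg
d = -R_E*sin(el) + sqrt((R_E*sin(el))^2 + 2*R_E*h + h^2)
d = -6371.0000*sin(1.4643) + sqrt((6371.0000*0.9943379)^2 + 2*6371.0000*35821.482 + 35821.482^2)
d = 35852.1231 km

35852.1231 km


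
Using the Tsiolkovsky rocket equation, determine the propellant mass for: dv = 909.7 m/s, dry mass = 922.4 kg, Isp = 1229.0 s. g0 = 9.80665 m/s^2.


ve = Isp * g0 = 1229.0 * 9.80665 = 12052.372850 m/s
mass ratio = exp(dv/ve) = exp(909.7/12052.372850) = 1.07840049
m_prop = m_dry * (mr - 1) = 922.4 * (1.07840049 - 1)
m_prop = 72.3166 kg

72.3166 kg


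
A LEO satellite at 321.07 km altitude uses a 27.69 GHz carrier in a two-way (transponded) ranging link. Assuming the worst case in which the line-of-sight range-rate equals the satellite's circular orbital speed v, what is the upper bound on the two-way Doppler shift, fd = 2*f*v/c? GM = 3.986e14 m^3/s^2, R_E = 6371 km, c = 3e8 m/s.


r = 6.69207e+06 m
v = sqrt(mu/r) = 7717.7092 m/s (worst-case radial velocity)
f = 27.69 GHz = 2.769e+10 Hz
fd = 2*f*v/c = 2*2.769e+10*7717.7092/3.0e+08
fd = 1.4246891e+06 Hz

1.4247e+06 Hz


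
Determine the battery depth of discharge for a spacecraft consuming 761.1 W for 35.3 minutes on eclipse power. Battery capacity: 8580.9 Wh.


E_used = P * t / 60 = 761.1 * 35.3 / 60 = 447.7805 Wh
DOD = E_used / E_total * 100 = 447.7805 / 8580.9 * 100
DOD = 5.2183 %

5.2183 %


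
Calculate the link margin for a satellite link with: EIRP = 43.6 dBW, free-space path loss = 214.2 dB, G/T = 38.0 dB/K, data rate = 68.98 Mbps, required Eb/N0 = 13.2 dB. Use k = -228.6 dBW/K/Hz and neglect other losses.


C/N0 = EIRP - FSPL + G/T - k = 43.6 - 214.2 + 38.0 - (-228.6)
C/N0 = 96.0000 dB-Hz
R_b = 68.98 Mbps = 6.898e+07 bps -> 10*log10(R_b) = 78.3872 dB-Hz
Eb/N0 = C/N0 - 10*log10(R_b) = 96.0000 - 78.3872 = 17.6128 dB
Margin = Eb/N0 - Eb/N0_req = 17.6128 - 13.2 = 4.4128 dB (link closes)

4.4128 dB


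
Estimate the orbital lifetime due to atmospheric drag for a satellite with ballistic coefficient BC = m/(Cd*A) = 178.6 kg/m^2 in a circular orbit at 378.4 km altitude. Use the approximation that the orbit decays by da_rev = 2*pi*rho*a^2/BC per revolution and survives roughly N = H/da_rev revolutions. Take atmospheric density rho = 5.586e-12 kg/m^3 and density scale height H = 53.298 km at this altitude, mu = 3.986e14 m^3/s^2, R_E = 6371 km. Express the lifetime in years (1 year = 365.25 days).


a = R_E + alt = 6749.4000 km = 6.7494e+06 m
da_rev = 2*pi*rho*a^2/BC = 2*pi*5.586e-12*(6.7494e+06)^2/178.6 = 8.952198 m per revolution
N = H/da_rev = 53298.0000 m / 8.952198 m = 5953.6217 revolutions
P = 2*pi*sqrt(a^3/mu) = 5518.3466 s
lifetime = N*P = 5953.6217 * 5518.3466 = 3.2854148e+07 s = 380.2563 days
years = 380.2563 / 365.25 = 1.0411 years

1.0411 years


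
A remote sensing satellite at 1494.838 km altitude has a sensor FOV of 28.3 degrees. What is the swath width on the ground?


FOV = 28.3 deg = 0.4939282 rad
swath = 2 * alt * tan(FOV/2) = 2 * 1494.838 * tan(0.2469641)
swath = 2 * 1494.838 * 0.2521106
swath = 753.7289 km

753.7289 km


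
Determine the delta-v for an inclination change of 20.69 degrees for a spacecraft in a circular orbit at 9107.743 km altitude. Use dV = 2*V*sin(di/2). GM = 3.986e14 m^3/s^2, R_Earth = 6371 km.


r = 15478.7430 km = 1.5478743e+07 m
V = sqrt(mu/r) = 5074.5882 m/s
di = 20.69 deg = 0.3611086 rad
dV = 2*V*sin(di/2) = 2*5074.5882*sin(0.1805543)
dV = 1822.5373 m/s = 1.8225 km/s

1.8225 km/s


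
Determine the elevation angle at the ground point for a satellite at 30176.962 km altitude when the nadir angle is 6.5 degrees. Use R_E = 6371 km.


r = R_E + alt = 36547.9620 km
Law of sines in the satellite / Earth-center / ground-point triangle:
  sin(nadir)/R_E = sin(90 + el)/r  =>  cos(el) = (r/R_E)*sin(nadir)
cos(el) = (36547.9620 / 6371.0000) * sin(6.5 deg) = 0.649403
el = arccos(0.649403) = 49.5034 deg
(Earth-central angle = 90 - nadir - el = 33.9966 deg)

49.5034 degrees


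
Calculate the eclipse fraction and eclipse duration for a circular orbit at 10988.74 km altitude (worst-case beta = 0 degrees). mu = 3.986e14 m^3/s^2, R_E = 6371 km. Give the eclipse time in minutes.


r = 17359.7400 km
T = 379.3803 min
Eclipse fraction = arcsin(R_E/r)/pi = arcsin(6371.0000/17359.7400)/pi
= arcsin(0.3669986)/pi = 0.1196146
Eclipse duration = 0.1196146 * 379.3803 = 45.3794 min

45.3794 minutes


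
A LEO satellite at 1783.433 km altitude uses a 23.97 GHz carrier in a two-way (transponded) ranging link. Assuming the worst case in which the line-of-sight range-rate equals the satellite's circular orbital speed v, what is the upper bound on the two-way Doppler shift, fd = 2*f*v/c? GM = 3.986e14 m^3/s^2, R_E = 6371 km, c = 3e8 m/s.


r = 8.154433e+06 m
v = sqrt(mu/r) = 6991.5226 m/s (worst-case radial velocity)
f = 23.97 GHz = 2.397e+10 Hz
fd = 2*f*v/c = 2*2.397e+10*6991.5226/3.0e+08
fd = 1.1172453e+06 Hz

1.1172e+06 Hz


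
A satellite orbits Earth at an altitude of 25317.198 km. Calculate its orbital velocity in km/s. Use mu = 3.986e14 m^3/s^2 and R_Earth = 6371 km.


r = R_E + alt = 6371.0 + 25317.198 = 31688.1980 km = 3.1688198e+07 m
v = sqrt(mu/r) = sqrt(3.986e14 / 3.1688198e+07) = 3546.6626 m/s = 3.5467 km/s

3.5467 km/s


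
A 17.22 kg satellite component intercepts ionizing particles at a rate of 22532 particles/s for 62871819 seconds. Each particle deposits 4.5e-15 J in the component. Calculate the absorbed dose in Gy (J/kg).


Total energy deposited = rate * time * E_per
  = 22532 * 62871819 * 4.5e-15 = 0.006374825 J
Dose = E_total / mass = 0.006374825 / 17.22
Dose = 3.7019891e-04 Gy

3.7020e-04 Gy


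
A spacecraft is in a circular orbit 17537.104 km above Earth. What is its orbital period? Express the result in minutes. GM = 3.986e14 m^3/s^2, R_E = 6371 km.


r = 23908.1040 km = 2.3908104e+07 m
T = 2*pi*sqrt(r^3/mu) = 2*pi*sqrt(1.3665811e+22 / 3.986e14)
T = 36789.9270 s = 613.1654 min

613.1654 minutes


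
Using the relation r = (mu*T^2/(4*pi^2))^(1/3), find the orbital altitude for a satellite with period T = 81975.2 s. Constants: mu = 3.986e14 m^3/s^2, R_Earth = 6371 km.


T = 81975.2 s
r = (mu*T^2/(4*pi^2))^(1/3) = (3.986e14 * 81975.2^2 / (4*pi^2))^(1/3)
r = 4.0786287e+07 m = 40786.2875 km
alt = r - R_E = 40786.2875 - 6371 = 34415.2875 km

34415.2875 km


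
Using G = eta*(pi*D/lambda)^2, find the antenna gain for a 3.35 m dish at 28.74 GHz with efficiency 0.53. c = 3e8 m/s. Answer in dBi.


lambda = c/f = 3e8 / 2.874e+10 = 0.01043841 m
G = eta*(pi*D/lambda)^2 = 0.53*(pi*3.35/0.01043841)^2
G = 538761.1202 (linear)
G = 10*log10(538761.1202) = 57.3140 dBi

57.3140 dBi


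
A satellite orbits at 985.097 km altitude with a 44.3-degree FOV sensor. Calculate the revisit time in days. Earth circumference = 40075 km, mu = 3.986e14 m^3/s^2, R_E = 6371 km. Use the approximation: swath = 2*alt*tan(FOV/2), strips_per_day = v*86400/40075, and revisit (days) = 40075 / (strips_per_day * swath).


swath = 2*985.097*tan(0.3865904) = 802.0163 km
v = sqrt(mu/r) = 7361.1374 m/s = 7.3611 km/s
strips/day = v*86400/40075 = 7.3611*86400/40075 = 15.8703
coverage/day = strips * swath = 15.8703 * 802.0163 = 12728.2399 km
revisit = 40075 / 12728.2399 = 3.1485 days

3.1485 days


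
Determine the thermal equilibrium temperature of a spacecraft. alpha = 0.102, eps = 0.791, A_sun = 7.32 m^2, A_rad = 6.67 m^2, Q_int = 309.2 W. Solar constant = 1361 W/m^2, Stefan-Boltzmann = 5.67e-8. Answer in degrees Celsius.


Numerator = alpha*S*A_sun + Q_int = 0.102*1361*7.32 + 309.2 = 1325.3770 W
Denominator = eps*sigma*A_rad = 0.791*5.67e-8*6.67 = 2.991475e-07 W/K^4
T^4 = 4.4305135e+09 K^4
T = 257.9963 K = -15.1537 C

-15.1537 degrees Celsius


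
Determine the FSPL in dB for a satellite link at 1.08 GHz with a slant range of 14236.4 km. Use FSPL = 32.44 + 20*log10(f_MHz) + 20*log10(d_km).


f = 1.08 GHz = 1080.0000 MHz
d = 14236.4 km
FSPL = 32.44 + 20*log10(1080.0000) + 20*log10(14236.4)
FSPL = 32.44 + 60.6685 + 83.0680
FSPL = 176.1765 dB

176.1765 dB


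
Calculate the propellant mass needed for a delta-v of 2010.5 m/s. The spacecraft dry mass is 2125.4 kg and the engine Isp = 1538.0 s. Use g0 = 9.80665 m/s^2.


ve = Isp * g0 = 1538.0 * 9.80665 = 15082.627700 m/s
mass ratio = exp(dv/ve) = exp(2010.5/15082.627700) = 1.14259164
m_prop = m_dry * (mr - 1) = 2125.4 * (1.14259164 - 1)
m_prop = 303.0643 kg

303.0643 kg


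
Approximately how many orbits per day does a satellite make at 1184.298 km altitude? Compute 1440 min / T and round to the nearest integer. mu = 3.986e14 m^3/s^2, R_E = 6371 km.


r = 7.555298e+06 m
T = 2*pi*sqrt(r^3/mu) = 6535.6475 s = 108.9275 min
revs/day = 1440 / 108.9275 = 13.2198
Rounded: 13 revolutions per day

13 revolutions per day


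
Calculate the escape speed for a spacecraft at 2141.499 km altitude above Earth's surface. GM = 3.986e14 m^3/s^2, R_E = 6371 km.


r = 6371.0 + 2141.499 = 8512.4990 km = 8.512499e+06 m
v_esc = sqrt(2*mu/r) = sqrt(2*3.986e14 / 8.512499e+06)
v_esc = 9677.3201 m/s = 9.6773 km/s

9.6773 km/s


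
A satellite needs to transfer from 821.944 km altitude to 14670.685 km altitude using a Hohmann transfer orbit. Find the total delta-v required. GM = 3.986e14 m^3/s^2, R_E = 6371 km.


r1 = 7192.9440 km = 7.192944e+06 m
r2 = 21041.6850 km = 2.1041685e+07 m
dv1 = sqrt(mu/r1)*(sqrt(2*r2/(r1+r2)) - 1) = 1644.0811 m/s
dv2 = sqrt(mu/r2)*(1 - sqrt(2*r1/(r1+r2))) = 1245.6503 m/s
total dv = |dv1| + |dv2| = 1644.0811 + 1245.6503 = 2889.7314 m/s = 2.8897 km/s

2.8897 km/s


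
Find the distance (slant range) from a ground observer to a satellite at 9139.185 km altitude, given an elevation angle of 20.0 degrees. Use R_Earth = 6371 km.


h = 9139.185 km, el = 20.0 deg
d = -R_E*sin(el) + sqrt((R_E*sin(el))^2 + 2*R_E*h + h^2)
d = -6371.0000*sin(0.3490659) + sqrt((6371.0000*0.3420201)^2 + 2*6371.0000*9139.185 + 9139.185^2)
d = 12129.1791 km

12129.1791 km


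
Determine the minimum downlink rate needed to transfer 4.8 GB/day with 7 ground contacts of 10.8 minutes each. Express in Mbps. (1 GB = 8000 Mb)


total contact time = 7 * 10.8 * 60 = 4536.0000 s
data = 4.8 GB = 38400.0000 Mb
rate = 38400.0000 / 4536.0000 = 8.4656 Mbps

8.4656 Mbps


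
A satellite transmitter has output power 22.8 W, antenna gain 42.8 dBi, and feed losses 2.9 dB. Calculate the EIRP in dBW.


Pt = 22.8 W = 13.5793 dBW
EIRP = Pt_dBW + Gt - losses = 13.5793 + 42.8 - 2.9 = 53.4793 dBW

53.4793 dBW


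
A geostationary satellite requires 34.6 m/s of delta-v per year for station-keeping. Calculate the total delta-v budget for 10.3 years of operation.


dV = rate * years = 34.6 * 10.3
dV = 356.3800 m/s

356.3800 m/s


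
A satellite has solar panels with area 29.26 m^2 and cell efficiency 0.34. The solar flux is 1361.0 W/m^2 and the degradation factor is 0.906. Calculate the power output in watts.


P = area * eta * S * degradation
P = 29.26 * 0.34 * 1361.0 * 0.906
P = 12267.0338 W

12267.0338 W


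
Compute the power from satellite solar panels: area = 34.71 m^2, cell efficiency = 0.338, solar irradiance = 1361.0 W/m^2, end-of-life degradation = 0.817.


P = area * eta * S * degradation
P = 34.71 * 0.338 * 1361.0 * 0.817
P = 13045.2226 W

13045.2226 W


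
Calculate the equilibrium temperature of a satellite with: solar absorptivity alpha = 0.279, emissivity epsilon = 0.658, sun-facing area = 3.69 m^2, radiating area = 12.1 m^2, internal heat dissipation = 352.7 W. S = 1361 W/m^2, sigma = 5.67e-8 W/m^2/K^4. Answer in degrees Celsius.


Numerator = alpha*S*A_sun + Q_int = 0.279*1361*3.69 + 352.7 = 1753.8631 W
Denominator = eps*sigma*A_rad = 0.658*5.67e-8*12.1 = 4.5143406e-07 W/K^4
T^4 = 3.8850926e+09 K^4
T = 249.6608 K = -23.4892 C

-23.4892 degrees Celsius


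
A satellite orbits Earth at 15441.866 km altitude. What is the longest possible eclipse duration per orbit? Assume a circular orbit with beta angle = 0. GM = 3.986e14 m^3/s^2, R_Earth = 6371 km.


r = 21812.8660 km
T = 534.3540 min
Eclipse fraction = arcsin(R_E/r)/pi = arcsin(6371.0000/21812.8660)/pi
= arcsin(0.2920753)/pi = 0.0943458
Eclipse duration = 0.0943458 * 534.3540 = 50.4141 min

50.4141 minutes


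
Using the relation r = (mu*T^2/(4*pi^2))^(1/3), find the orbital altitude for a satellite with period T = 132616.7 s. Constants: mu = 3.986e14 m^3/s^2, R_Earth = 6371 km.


T = 132616.7 s
r = (mu*T^2/(4*pi^2))^(1/3) = (3.986e14 * 132616.7^2 / (4*pi^2))^(1/3)
r = 5.620712e+07 m = 56207.1197 km
alt = r - R_E = 56207.1197 - 6371 = 49836.1197 km

49836.1197 km


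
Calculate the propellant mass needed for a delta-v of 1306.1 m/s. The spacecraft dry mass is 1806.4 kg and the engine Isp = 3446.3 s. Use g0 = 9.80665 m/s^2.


ve = Isp * g0 = 3446.3 * 9.80665 = 33796.657895 m/s
mass ratio = exp(dv/ve) = exp(1306.1/33796.657895) = 1.03940230
m_prop = m_dry * (mr - 1) = 1806.4 * (1.03940230 - 1)
m_prop = 71.1763 kg

71.1763 kg


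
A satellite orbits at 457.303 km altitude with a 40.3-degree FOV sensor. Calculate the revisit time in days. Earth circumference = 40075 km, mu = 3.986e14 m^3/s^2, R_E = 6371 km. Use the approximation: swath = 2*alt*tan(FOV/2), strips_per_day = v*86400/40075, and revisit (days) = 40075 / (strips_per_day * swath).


swath = 2*457.303*tan(0.3516838) = 335.6036 km
v = sqrt(mu/r) = 7640.3324 m/s = 7.6403 km/s
strips/day = v*86400/40075 = 7.6403*86400/40075 = 16.4722
coverage/day = strips * swath = 16.4722 * 335.6036 = 5528.1403 km
revisit = 40075 / 5528.1403 = 7.2493 days

7.2493 days


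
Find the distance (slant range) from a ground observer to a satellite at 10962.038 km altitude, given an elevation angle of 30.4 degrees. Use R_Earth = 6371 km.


h = 10962.038 km, el = 30.4 deg
d = -R_E*sin(el) + sqrt((R_E*sin(el))^2 + 2*R_E*h + h^2)
d = -6371.0000*sin(0.5305801) + sqrt((6371.0000*0.5060338)^2 + 2*6371.0000*10962.038 + 10962.038^2)
d = 13214.9871 km

13214.9871 km


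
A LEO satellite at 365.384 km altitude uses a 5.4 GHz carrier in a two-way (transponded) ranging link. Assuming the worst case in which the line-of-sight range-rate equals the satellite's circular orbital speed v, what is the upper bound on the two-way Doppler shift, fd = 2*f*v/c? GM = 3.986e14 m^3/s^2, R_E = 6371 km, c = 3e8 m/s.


r = 6.736384e+06 m
v = sqrt(mu/r) = 7692.2826 m/s (worst-case radial velocity)
f = 5.4 GHz = 5.4e+09 Hz
fd = 2*f*v/c = 2*5.4e+09*7692.2826/3.0e+08
fd = 276922.1725 Hz

276922.1725 Hz


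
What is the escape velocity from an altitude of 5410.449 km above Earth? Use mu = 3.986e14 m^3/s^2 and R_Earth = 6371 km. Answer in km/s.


r = 6371.0 + 5410.449 = 11781.4490 km = 1.1781449e+07 m
v_esc = sqrt(2*mu/r) = sqrt(2*3.986e14 / 1.1781449e+07)
v_esc = 8225.9164 m/s = 8.2259 km/s

8.2259 km/s


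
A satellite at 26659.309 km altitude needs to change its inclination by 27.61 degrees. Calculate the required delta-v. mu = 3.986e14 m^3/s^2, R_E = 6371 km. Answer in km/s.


r = 33030.3090 km = 3.3030309e+07 m
V = sqrt(mu/r) = 3473.8601 m/s
di = 27.61 deg = 0.4818854 rad
dV = 2*V*sin(di/2) = 2*3473.8601*sin(0.2409427)
dV = 1657.8525 m/s = 1.6579 km/s

1.6579 km/s


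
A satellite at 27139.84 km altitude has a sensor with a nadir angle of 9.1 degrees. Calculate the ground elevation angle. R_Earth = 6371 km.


r = R_E + alt = 33510.8400 km
Law of sines in the satellite / Earth-center / ground-point triangle:
  sin(nadir)/R_E = sin(90 + el)/r  =>  cos(el) = (r/R_E)*sin(nadir)
cos(el) = (33510.8400 / 6371.0000) * sin(9.1 deg) = 0.831896
el = arccos(0.831896) = 33.7060 deg
(Earth-central angle = 90 - nadir - el = 47.1940 deg)

33.7060 degrees


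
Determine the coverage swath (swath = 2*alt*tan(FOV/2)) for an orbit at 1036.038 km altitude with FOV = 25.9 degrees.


FOV = 25.9 deg = 0.4520403 rad
swath = 2 * alt * tan(FOV/2) = 2 * 1036.038 * tan(0.2260201)
swath = 2 * 1036.038 * 0.2299492
swath = 476.4722 km

476.4722 km


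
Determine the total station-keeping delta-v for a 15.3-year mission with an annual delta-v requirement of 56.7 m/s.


dV = rate * years = 56.7 * 15.3
dV = 867.5100 m/s

867.5100 m/s


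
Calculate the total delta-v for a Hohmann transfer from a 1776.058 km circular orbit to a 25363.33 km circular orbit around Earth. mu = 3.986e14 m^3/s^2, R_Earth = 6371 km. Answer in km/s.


r1 = 8147.0580 km = 8.147058e+06 m
r2 = 31734.3300 km = 3.173433e+07 m
dv1 = sqrt(mu/r1)*(sqrt(2*r2/(r1+r2)) - 1) = 1829.2583 m/s
dv2 = sqrt(mu/r2)*(1 - sqrt(2*r1/(r1+r2))) = 1278.7393 m/s
total dv = |dv1| + |dv2| = 1829.2583 + 1278.7393 = 3107.9977 m/s = 3.1080 km/s

3.1080 km/s


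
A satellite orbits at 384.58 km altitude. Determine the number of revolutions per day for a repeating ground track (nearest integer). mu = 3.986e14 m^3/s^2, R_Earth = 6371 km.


r = 6.75558e+06 m
T = 2*pi*sqrt(r^3/mu) = 5525.9275 s = 92.0988 min
revs/day = 1440 / 92.0988 = 15.6354
Rounded: 16 revolutions per day

16 revolutions per day


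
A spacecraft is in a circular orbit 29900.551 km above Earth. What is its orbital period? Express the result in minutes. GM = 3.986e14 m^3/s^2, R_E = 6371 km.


r = 36271.5510 km = 3.6271551e+07 m
T = 2*pi*sqrt(r^3/mu) = 2*pi*sqrt(4.7719774e+22 / 3.986e14)
T = 68748.0543 s = 1145.8009 min

1145.8009 minutes


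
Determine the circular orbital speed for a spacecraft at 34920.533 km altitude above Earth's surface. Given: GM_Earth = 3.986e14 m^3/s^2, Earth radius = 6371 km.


r = R_E + alt = 6371.0 + 34920.533 = 41291.5330 km = 4.1291533e+07 m
v = sqrt(mu/r) = sqrt(3.986e14 / 4.1291533e+07) = 3106.9778 m/s = 3.1070 km/s

3.1070 km/s


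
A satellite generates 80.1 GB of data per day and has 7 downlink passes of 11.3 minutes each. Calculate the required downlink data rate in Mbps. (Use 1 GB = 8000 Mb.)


total contact time = 7 * 11.3 * 60 = 4746.0000 s
data = 80.1 GB = 640800.0000 Mb
rate = 640800.0000 / 4746.0000 = 135.0190 Mbps

135.0190 Mbps


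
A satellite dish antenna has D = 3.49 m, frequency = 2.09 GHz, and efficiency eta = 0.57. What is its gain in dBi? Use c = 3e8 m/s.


lambda = c/f = 3e8 / 2.09e+09 = 0.1435407 m
G = eta*(pi*D/lambda)^2 = 0.57*(pi*3.49/0.1435407)^2
G = 3325.6422 (linear)
G = 10*log10(3325.6422) = 35.2188 dBi

35.2188 dBi


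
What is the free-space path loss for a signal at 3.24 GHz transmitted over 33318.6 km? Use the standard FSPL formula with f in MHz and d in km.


f = 3.24 GHz = 3240.0000 MHz
d = 33318.6 km
FSPL = 32.44 + 20*log10(3240.0000) + 20*log10(33318.6)
FSPL = 32.44 + 70.2109 + 90.4537
FSPL = 193.1046 dB

193.1046 dB


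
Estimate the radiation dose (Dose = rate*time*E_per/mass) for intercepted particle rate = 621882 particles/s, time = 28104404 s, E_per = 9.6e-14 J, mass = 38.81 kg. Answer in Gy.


Total energy deposited = rate * time * E_per
  = 621882 * 28104404 * 9.6e-14 = 1.6779 J
Dose = E_total / mass = 1.6779 / 38.81
Dose = 0.04323246 Gy

0.0432 Gy


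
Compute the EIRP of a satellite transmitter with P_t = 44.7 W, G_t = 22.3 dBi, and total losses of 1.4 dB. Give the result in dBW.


Pt = 44.7 W = 16.5031 dBW
EIRP = Pt_dBW + Gt - losses = 16.5031 + 22.3 - 1.4 = 37.4031 dBW

37.4031 dBW


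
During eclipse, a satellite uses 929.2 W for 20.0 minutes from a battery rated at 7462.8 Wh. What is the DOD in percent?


E_used = P * t / 60 = 929.2 * 20.0 / 60 = 309.7333 Wh
DOD = E_used / E_total * 100 = 309.7333 / 7462.8 * 100
DOD = 4.1504 %

4.1504 %


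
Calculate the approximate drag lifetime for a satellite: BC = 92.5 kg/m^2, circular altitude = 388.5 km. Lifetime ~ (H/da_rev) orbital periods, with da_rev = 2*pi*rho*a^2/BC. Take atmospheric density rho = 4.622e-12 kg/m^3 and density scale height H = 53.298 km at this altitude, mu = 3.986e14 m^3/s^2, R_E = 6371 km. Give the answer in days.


a = R_E + alt = 6759.5000 km = 6.7595e+06 m
da_rev = 2*pi*rho*a^2/BC = 2*pi*4.622e-12*(6.7595e+06)^2/92.5 = 14.344890 m per revolution
N = H/da_rev = 53298.0000 m / 14.344890 m = 3715.4694 revolutions
P = 2*pi*sqrt(a^3/mu) = 5530.7379 s
lifetime = N*P = 3715.4694 * 5530.7379 = 2.0549288e+07 s = 237.8390 days

237.8390 days


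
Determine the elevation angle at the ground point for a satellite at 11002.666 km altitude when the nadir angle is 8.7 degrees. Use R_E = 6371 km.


r = R_E + alt = 17373.6660 km
Law of sines in the satellite / Earth-center / ground-point triangle:
  sin(nadir)/R_E = sin(90 + el)/r  =>  cos(el) = (r/R_E)*sin(nadir)
cos(el) = (17373.6660 / 6371.0000) * sin(8.7 deg) = 0.412487
el = arccos(0.412487) = 65.6388 deg
(Earth-central angle = 90 - nadir - el = 15.6612 deg)

65.6388 degrees


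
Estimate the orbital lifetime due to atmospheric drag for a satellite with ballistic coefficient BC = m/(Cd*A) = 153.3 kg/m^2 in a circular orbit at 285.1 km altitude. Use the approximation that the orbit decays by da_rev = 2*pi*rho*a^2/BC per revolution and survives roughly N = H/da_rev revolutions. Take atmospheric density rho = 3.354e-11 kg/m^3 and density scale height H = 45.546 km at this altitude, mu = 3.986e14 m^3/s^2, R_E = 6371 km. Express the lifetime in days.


a = R_E + alt = 6656.1000 km = 6.6561e+06 m
da_rev = 2*pi*rho*a^2/BC = 2*pi*3.354e-11*(6.6561e+06)^2/153.3 = 60.903247 m per revolution
N = H/da_rev = 45546.0000 m / 60.903247 m = 747.8419 revolutions
P = 2*pi*sqrt(a^3/mu) = 5404.3190 s
lifetime = N*P = 747.8419 * 5404.3190 = 4.0415762e+06 s = 46.7775 days

46.7775 days


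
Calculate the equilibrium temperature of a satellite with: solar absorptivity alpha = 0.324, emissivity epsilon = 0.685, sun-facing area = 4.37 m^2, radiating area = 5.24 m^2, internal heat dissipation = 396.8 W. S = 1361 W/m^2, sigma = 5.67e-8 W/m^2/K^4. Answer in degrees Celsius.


Numerator = alpha*S*A_sun + Q_int = 0.324*1361*4.37 + 396.8 = 2323.8127 W
Denominator = eps*sigma*A_rad = 0.685*5.67e-8*5.24 = 2.0351898e-07 W/K^4
T^4 = 1.1418162e+10 K^4
T = 326.8881 K = 53.7381 C

53.7381 degrees Celsius


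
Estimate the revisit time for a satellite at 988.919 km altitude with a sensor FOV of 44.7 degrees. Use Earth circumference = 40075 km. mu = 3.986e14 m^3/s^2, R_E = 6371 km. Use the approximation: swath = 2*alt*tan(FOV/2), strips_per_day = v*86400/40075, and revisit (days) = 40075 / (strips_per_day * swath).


swath = 2*988.919*tan(0.3900811) = 813.1875 km
v = sqrt(mu/r) = 7359.2258 m/s = 7.3592 km/s
strips/day = v*86400/40075 = 7.3592*86400/40075 = 15.8662
coverage/day = strips * swath = 15.8662 * 813.1875 = 12902.1784 km
revisit = 40075 / 12902.1784 = 3.1061 days

3.1061 days


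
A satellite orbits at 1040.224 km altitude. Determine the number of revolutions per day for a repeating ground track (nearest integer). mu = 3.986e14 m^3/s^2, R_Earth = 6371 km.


r = 7.411224e+06 m
T = 2*pi*sqrt(r^3/mu) = 6349.5965 s = 105.8266 min
revs/day = 1440 / 105.8266 = 13.6072
Rounded: 14 revolutions per day

14 revolutions per day


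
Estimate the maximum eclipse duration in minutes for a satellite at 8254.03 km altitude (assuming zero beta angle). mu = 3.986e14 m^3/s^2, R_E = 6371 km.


r = 14625.0300 km
T = 293.3629 min
Eclipse fraction = arcsin(R_E/r)/pi = arcsin(6371.0000/14625.0300)/pi
= arcsin(0.435623)/pi = 0.1434719
Eclipse duration = 0.1434719 * 293.3629 = 42.0893 min

42.0893 minutes


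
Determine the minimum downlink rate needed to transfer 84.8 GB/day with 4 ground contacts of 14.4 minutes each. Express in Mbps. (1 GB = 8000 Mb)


total contact time = 4 * 14.4 * 60 = 3456.0000 s
data = 84.8 GB = 678400.0000 Mb
rate = 678400.0000 / 3456.0000 = 196.2963 Mbps

196.2963 Mbps


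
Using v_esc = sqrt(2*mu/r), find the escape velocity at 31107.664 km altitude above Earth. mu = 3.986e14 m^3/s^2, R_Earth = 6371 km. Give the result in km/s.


r = 6371.0 + 31107.664 = 37478.6640 km = 3.7478664e+07 m
v_esc = sqrt(2*mu/r) = sqrt(2*3.986e14 / 3.7478664e+07)
v_esc = 4612.0244 m/s = 4.6120 km/s

4.6120 km/s


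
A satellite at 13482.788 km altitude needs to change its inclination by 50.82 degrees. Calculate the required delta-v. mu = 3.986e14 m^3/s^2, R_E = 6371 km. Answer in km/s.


r = 19853.7880 km = 1.9853788e+07 m
V = sqrt(mu/r) = 4480.7112 m/s
di = 50.82 deg = 0.8869763 rad
dV = 2*V*sin(di/2) = 2*4480.7112*sin(0.4434882)
dV = 3845.2818 m/s = 3.8453 km/s

3.8453 km/s


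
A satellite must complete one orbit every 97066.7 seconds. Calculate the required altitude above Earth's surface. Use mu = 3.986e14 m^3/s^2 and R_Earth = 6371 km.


T = 97066.7 s
r = (mu*T^2/(4*pi^2))^(1/3) = (3.986e14 * 97066.7^2 / (4*pi^2))^(1/3)
r = 4.5649851e+07 m = 45649.8508 km
alt = r - R_E = 45649.8508 - 6371 = 39278.8508 km

39278.8508 km


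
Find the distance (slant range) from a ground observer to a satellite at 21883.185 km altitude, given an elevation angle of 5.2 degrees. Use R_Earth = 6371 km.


h = 21883.185 km, el = 5.2 deg
d = -R_E*sin(el) + sqrt((R_E*sin(el))^2 + 2*R_E*h + h^2)
d = -6371.0000*sin(0.09075712) + sqrt((6371.0000*0.09063258)^2 + 2*6371.0000*21883.185 + 21883.185^2)
d = 26955.1559 km

26955.1559 km


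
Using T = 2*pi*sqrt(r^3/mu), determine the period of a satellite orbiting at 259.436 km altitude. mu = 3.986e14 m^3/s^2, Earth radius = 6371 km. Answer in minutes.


r = 6630.4360 km = 6.630436e+06 m
T = 2*pi*sqrt(r^3/mu) = 2*pi*sqrt(2.9149175e+20 / 3.986e14)
T = 5373.0929 s = 89.5515 min

89.5515 minutes


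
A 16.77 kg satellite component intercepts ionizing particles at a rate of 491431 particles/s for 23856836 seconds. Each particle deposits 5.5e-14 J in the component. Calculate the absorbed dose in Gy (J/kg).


Total energy deposited = rate * time * E_per
  = 491431 * 23856836 * 5.5e-14 = 0.6448194 J
Dose = E_total / mass = 0.6448194 / 16.77
Dose = 0.03845077 Gy

0.0385 Gy


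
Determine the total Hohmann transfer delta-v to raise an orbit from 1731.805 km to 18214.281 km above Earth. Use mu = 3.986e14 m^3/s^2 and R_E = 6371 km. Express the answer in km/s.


r1 = 8102.8050 km = 8.102805e+06 m
r2 = 24585.2810 km = 2.4585281e+07 m
dv1 = sqrt(mu/r1)*(sqrt(2*r2/(r1+r2)) - 1) = 1588.4245 m/s
dv2 = sqrt(mu/r2)*(1 - sqrt(2*r1/(r1+r2))) = 1191.4270 m/s
total dv = |dv1| + |dv2| = 1588.4245 + 1191.4270 = 2779.8515 m/s = 2.7799 km/s

2.7799 km/s


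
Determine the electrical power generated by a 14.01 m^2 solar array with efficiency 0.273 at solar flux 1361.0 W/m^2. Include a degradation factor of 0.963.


P = area * eta * S * degradation
P = 14.01 * 0.273 * 1361.0 * 0.963
P = 5012.8556 W

5012.8556 W


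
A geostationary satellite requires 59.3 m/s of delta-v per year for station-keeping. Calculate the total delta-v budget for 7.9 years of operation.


dV = rate * years = 59.3 * 7.9
dV = 468.4700 m/s

468.4700 m/s


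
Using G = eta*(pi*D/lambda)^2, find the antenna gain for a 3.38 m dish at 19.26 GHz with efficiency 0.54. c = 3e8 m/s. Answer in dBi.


lambda = c/f = 3e8 / 1.926e+10 = 0.01557632 m
G = eta*(pi*D/lambda)^2 = 0.54*(pi*3.38/0.01557632)^2
G = 250955.6408 (linear)
G = 10*log10(250955.6408) = 53.9960 dBi

53.9960 dBi


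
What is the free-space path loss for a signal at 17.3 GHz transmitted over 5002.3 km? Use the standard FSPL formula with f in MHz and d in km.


f = 17.3 GHz = 17300.0000 MHz
d = 5002.3 km
FSPL = 32.44 + 20*log10(17300.0000) + 20*log10(5002.3)
FSPL = 32.44 + 84.7609 + 73.9834
FSPL = 191.1843 dB

191.1843 dB


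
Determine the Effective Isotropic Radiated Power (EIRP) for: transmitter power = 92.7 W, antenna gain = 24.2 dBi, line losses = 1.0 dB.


Pt = 92.7 W = 19.6708 dBW
EIRP = Pt_dBW + Gt - losses = 19.6708 + 24.2 - 1.0 = 42.8708 dBW

42.8708 dBW


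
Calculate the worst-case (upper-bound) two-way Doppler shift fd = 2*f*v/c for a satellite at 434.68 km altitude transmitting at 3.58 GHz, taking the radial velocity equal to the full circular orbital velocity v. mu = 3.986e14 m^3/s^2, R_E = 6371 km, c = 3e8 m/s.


r = 6.80568e+06 m
v = sqrt(mu/r) = 7653.0206 m/s (worst-case radial velocity)
f = 3.58 GHz = 3.58e+09 Hz
fd = 2*f*v/c = 2*3.58e+09*7653.0206/3.0e+08
fd = 182652.0927 Hz

182652.0927 Hz


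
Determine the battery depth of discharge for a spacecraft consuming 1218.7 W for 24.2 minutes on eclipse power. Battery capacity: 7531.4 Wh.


E_used = P * t / 60 = 1218.7 * 24.2 / 60 = 491.5423 Wh
DOD = E_used / E_total * 100 = 491.5423 / 7531.4 * 100
DOD = 6.5266 %

6.5266 %


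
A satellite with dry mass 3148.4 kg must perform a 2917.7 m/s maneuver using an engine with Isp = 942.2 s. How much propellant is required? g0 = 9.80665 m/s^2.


ve = Isp * g0 = 942.2 * 9.80665 = 9239.825630 m/s
mass ratio = exp(dv/ve) = exp(2917.7/9239.825630) = 1.37132079
m_prop = m_dry * (mr - 1) = 3148.4 * (1.37132079 - 1)
m_prop = 1169.0664 kg

1169.0664 kg


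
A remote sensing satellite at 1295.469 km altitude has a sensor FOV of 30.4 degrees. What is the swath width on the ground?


FOV = 30.4 deg = 0.5305801 rad
swath = 2 * alt * tan(FOV/2) = 2 * 1295.469 * tan(0.26529)
swath = 2 * 1295.469 * 0.271694
swath = 703.9423 km

703.9423 km


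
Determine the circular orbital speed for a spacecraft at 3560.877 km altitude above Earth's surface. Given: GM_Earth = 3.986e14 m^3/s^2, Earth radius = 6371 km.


r = R_E + alt = 6371.0 + 3560.877 = 9931.8770 km = 9.931877e+06 m
v = sqrt(mu/r) = sqrt(3.986e14 / 9.931877e+06) = 6335.0928 m/s = 6.3351 km/s

6.3351 km/s


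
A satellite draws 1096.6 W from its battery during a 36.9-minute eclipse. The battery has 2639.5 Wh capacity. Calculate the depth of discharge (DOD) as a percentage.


E_used = P * t / 60 = 1096.6 * 36.9 / 60 = 674.4090 Wh
DOD = E_used / E_total * 100 = 674.4090 / 2639.5 * 100
DOD = 25.5506 %

25.5506 %


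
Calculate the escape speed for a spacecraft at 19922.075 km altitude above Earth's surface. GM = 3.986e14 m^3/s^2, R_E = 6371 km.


r = 6371.0 + 19922.075 = 26293.0750 km = 2.6293075e+07 m
v_esc = sqrt(2*mu/r) = sqrt(2*3.986e14 / 2.6293075e+07)
v_esc = 5506.3391 m/s = 5.5063 km/s

5.5063 km/s


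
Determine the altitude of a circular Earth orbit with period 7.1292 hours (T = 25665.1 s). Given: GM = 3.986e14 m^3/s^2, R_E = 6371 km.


T = 25665.1 s
r = (mu*T^2/(4*pi^2))^(1/3) = (3.986e14 * 25665.1^2 / (4*pi^2))^(1/3)
r = 1.8805627e+07 m = 18805.6274 km
alt = r - R_E = 18805.6274 - 6371 = 12434.6274 km

12434.6274 km


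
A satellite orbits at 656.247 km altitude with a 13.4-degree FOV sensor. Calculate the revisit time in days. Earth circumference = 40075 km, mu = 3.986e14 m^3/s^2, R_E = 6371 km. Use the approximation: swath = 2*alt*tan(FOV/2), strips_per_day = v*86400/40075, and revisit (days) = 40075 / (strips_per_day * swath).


swath = 2*656.247*tan(0.1169371) = 154.1826 km
v = sqrt(mu/r) = 7531.4056 m/s = 7.5314 km/s
strips/day = v*86400/40075 = 7.5314*86400/40075 = 16.2374
coverage/day = strips * swath = 16.2374 * 154.1826 = 2503.5233 km
revisit = 40075 / 2503.5233 = 16.0074 days

16.0074 days


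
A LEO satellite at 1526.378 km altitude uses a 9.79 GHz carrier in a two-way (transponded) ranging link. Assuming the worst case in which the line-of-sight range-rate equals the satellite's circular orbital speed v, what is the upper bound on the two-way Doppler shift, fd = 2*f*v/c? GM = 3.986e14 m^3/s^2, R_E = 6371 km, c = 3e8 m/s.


r = 7.897378e+06 m
v = sqrt(mu/r) = 7104.3964 m/s (worst-case radial velocity)
f = 9.79 GHz = 9.79e+09 Hz
fd = 2*f*v/c = 2*9.79e+09*7104.3964/3.0e+08
fd = 463680.2705 Hz

463680.2705 Hz


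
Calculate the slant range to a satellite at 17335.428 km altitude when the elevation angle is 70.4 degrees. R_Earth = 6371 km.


h = 17335.428 km, el = 70.4 deg
d = -R_E*sin(el) + sqrt((R_E*sin(el))^2 + 2*R_E*h + h^2)
d = -6371.0000*sin(1.2287) + sqrt((6371.0000*0.9420575)^2 + 2*6371.0000*17335.428 + 17335.428^2)
d = 17608.0496 km

17608.0496 km


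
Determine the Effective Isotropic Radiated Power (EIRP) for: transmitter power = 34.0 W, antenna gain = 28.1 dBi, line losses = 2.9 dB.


Pt = 34.0 W = 15.3148 dBW
EIRP = Pt_dBW + Gt - losses = 15.3148 + 28.1 - 2.9 = 40.5148 dBW

40.5148 dBW


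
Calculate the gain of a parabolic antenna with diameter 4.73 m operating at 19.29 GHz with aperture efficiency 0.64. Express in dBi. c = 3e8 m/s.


lambda = c/f = 3e8 / 1.929e+10 = 0.0155521 m
G = eta*(pi*D/lambda)^2 = 0.64*(pi*4.73/0.0155521)^2
G = 584283.9367 (linear)
G = 10*log10(584283.9367) = 57.6662 dBi

57.6662 dBi


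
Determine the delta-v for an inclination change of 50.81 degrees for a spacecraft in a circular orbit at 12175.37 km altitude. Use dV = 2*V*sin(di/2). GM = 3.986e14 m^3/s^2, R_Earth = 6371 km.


r = 18546.3700 km = 1.854637e+07 m
V = sqrt(mu/r) = 4635.9547 m/s
di = 50.81 deg = 0.8868018 rad
dV = 2*V*sin(di/2) = 2*4635.9547*sin(0.4434009)
dV = 3977.7786 m/s = 3.9778 km/s

3.9778 km/s


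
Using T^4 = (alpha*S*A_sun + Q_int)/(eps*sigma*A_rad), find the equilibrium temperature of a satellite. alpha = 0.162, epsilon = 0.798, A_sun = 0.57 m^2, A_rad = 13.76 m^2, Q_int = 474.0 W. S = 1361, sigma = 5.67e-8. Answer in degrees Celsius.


Numerator = alpha*S*A_sun + Q_int = 0.162*1361*0.57 + 474.0 = 599.6747 W
Denominator = eps*sigma*A_rad = 0.798*5.67e-8*13.76 = 6.2259322e-07 W/K^4
T^4 = 9.6318868e+08 K^4
T = 176.1683 K = -96.9817 C

-96.9817 degrees Celsius


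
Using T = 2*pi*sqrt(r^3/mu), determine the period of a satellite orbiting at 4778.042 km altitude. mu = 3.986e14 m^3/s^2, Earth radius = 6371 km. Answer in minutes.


r = 11149.0420 km = 1.1149042e+07 m
T = 2*pi*sqrt(r^3/mu) = 2*pi*sqrt(1.3858386e+21 / 3.986e14)
T = 11715.6813 s = 195.2614 min

195.2614 minutes


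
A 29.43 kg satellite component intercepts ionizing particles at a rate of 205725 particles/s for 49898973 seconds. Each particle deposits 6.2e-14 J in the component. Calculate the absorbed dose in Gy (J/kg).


Total energy deposited = rate * time * E_per
  = 205725 * 49898973 * 6.2e-14 = 0.6364589 J
Dose = E_total / mass = 0.6364589 / 29.43
Dose = 0.02162619 Gy

0.0216 Gy


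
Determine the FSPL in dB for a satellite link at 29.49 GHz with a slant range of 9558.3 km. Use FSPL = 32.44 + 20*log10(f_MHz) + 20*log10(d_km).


f = 29.49 GHz = 29490.0000 MHz
d = 9558.3 km
FSPL = 32.44 + 20*log10(29490.0000) + 20*log10(9558.3)
FSPL = 32.44 + 89.3935 + 79.6076
FSPL = 201.4411 dB

201.4411 dB


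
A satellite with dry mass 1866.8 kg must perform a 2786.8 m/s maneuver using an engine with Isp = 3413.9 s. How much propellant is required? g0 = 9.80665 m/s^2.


ve = Isp * g0 = 3413.9 * 9.80665 = 33478.922435 m/s
mass ratio = exp(dv/ve) = exp(2786.8/33478.922435) = 1.08680308
m_prop = m_dry * (mr - 1) = 1866.8 * (1.08680308 - 1)
m_prop = 162.0440 kg

162.0440 kg


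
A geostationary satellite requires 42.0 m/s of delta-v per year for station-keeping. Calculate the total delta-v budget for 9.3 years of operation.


dV = rate * years = 42.0 * 9.3
dV = 390.6000 m/s

390.6000 m/s


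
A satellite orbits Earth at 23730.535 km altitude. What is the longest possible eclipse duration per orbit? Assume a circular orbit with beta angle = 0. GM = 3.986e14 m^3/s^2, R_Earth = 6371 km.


r = 30101.5350 km
T = 866.2494 min
Eclipse fraction = arcsin(R_E/r)/pi = arcsin(6371.0000/30101.5350)/pi
= arcsin(0.2116503)/pi = 0.0678838
Eclipse duration = 0.0678838 * 866.2494 = 58.8043 min

58.8043 minutes


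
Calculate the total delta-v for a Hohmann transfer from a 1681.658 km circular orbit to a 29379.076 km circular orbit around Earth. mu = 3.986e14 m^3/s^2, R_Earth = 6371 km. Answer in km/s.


r1 = 8052.6580 km = 8.052658e+06 m
r2 = 35750.0760 km = 3.5750076e+07 m
dv1 = sqrt(mu/r1)*(sqrt(2*r2/(r1+r2)) - 1) = 1953.2380 m/s
dv2 = sqrt(mu/r2)*(1 - sqrt(2*r1/(r1+r2))) = 1314.3894 m/s
total dv = |dv1| + |dv2| = 1953.2380 + 1314.3894 = 3267.6274 m/s = 3.2676 km/s

3.2676 km/s


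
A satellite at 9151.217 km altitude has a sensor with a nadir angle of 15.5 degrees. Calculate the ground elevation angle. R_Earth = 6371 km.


r = R_E + alt = 15522.2170 km
Law of sines in the satellite / Earth-center / ground-point triangle:
  sin(nadir)/R_E = sin(90 + el)/r  =>  cos(el) = (r/R_E)*sin(nadir)
cos(el) = (15522.2170 / 6371.0000) * sin(15.5 deg) = 0.6510959
el = arccos(0.6510959) = 49.3757 deg
(Earth-central angle = 90 - nadir - el = 25.1243 deg)

49.3757 degrees


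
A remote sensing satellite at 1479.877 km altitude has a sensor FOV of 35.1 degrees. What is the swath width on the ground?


FOV = 35.1 deg = 0.6126106 rad
swath = 2 * alt * tan(FOV/2) = 2 * 1479.877 * tan(0.3063053)
swath = 2 * 1479.877 * 0.3162585
swath = 936.0473 km

936.0473 km


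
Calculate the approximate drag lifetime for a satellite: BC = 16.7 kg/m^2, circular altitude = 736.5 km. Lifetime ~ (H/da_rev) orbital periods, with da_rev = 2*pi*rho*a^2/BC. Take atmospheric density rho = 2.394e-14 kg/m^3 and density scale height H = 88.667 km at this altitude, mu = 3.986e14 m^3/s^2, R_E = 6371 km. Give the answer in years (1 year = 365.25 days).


a = R_E + alt = 7107.5000 km = 7.1075e+06 m
da_rev = 2*pi*rho*a^2/BC = 2*pi*2.394e-14*(7.1075e+06)^2/16.7 = 0.455010355 m per revolution
N = H/da_rev = 88667.0000 m / 0.455010355 m = 194868.0928 revolutions
P = 2*pi*sqrt(a^3/mu) = 5963.2982 s
lifetime = N*P = 194868.0928 * 5963.2982 = 1.1620565e+09 s = 13449.7284 days
years = 13449.7284 / 365.25 = 36.8233 years

36.8233 years
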